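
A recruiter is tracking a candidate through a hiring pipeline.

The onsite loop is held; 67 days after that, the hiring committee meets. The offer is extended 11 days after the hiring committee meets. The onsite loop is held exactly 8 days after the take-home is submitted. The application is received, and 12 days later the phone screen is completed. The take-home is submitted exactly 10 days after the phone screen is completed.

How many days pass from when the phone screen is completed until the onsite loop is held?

Causal path: the phone screen is completed → the take-home is submitted → the onsite loop is held.
Total delay along the path: 10 + 8 = 18 days.

18 days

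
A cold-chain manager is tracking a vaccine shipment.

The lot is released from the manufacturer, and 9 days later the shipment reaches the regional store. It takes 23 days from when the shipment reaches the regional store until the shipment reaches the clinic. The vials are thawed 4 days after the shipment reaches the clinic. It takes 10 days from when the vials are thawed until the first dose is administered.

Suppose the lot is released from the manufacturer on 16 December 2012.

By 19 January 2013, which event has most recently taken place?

The shipment reaches the clinic

The lot is released from the manufacturer: Dec 16, 2012.
The shipment reaches the regional store: Dec 16, 2012 + 9 days = Dec 25, 2012.
The shipment reaches the clinic: Dec 25, 2012 + 23 days = Jan 17, 2013.
The vials are thawed: Jan 17, 2013 + 4 days = Jan 21, 2013.
The first dose is administered: Jan 21, 2013 + 10 days = Jan 31, 2013.
Jan 19, 2013 falls between when the shipment reaches the clinic (Jan 17, 2013) and when the vials are thawed (Jan 21, 2013).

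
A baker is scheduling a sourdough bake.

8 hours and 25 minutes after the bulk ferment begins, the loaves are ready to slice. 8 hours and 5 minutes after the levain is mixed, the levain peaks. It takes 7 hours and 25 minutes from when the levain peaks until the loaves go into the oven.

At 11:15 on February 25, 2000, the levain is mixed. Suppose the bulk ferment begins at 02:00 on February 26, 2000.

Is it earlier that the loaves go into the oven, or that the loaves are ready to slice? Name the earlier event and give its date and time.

The levain is mixed: 11:15 Feb 25, 2000.
The levain peaks: 11:15 Feb 25, 2000 + 8h05m = 19:20 Feb 25, 2000.
The loaves go into the oven: 19:20 Feb 25, 2000 + 7h25m = 02:45 Feb 26, 2000.
The bulk ferment begins: 02:00 Feb 26, 2000.
The loaves are ready to slice: 02:00 Feb 26, 2000 + 8h25m = 10:25 Feb 26, 2000.
Comparing: the loaves go into the oven at 02:45 Feb 26, 2000 vs the loaves are ready to slice at 10:25 Feb 26, 2000. Earlier: the loaves go into the oven.

The loaves go into the oven — 02:45 on February 26, 2000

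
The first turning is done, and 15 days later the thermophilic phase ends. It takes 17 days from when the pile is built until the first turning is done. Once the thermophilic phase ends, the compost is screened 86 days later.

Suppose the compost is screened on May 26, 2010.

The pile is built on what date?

The compost is screened: May 26, 2010.
The thermophilic phase ends: May 26, 2010 − 86 days = Mar 1, 2010.
The first turning is done: Mar 1, 2010 − 15 days = Feb 14, 2010.
The pile is built: Feb 14, 2010 − 17 days = Jan 28, 2010.

January 28, 2010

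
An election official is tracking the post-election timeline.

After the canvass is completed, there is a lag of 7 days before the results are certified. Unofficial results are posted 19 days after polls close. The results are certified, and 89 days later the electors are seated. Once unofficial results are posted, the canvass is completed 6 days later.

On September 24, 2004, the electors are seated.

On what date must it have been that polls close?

May 26, 2004

The electors are seated: Sep 24, 2004.
The results are certified: Sep 24, 2004 − 89 days = Jun 27, 2004.
The canvass is completed: Jun 27, 2004 − 7 days = Jun 20, 2004.
Unofficial results are posted: Jun 20, 2004 − 6 days = Jun 14, 2004.
Polls close: Jun 14, 2004 − 19 days = May 26, 2004.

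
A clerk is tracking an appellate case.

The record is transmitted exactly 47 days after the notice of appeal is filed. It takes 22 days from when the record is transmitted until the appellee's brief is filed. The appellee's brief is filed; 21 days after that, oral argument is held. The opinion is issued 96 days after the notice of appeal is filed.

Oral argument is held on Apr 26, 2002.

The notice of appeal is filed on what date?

Jan 26, 2002

Oral argument is held: Apr 26, 2002.
The appellee's brief is filed: Apr 26, 2002 − 21 days = Apr 5, 2002.
The record is transmitted: Apr 5, 2002 − 22 days = Mar 14, 2002.
The notice of appeal is filed: Mar 14, 2002 − 47 days = Jan 26, 2002.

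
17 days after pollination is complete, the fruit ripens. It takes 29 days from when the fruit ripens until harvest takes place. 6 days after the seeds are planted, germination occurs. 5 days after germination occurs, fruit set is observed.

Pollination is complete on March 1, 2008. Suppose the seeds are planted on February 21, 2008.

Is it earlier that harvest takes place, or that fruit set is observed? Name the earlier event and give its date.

Fruit set is observed — March 3, 2008

Pollination is complete: Mar 1, 2008.
The fruit ripens: Mar 1, 2008 + 17 days = Mar 18, 2008.
Harvest takes place: Mar 18, 2008 + 29 days = Apr 16, 2008.
The seeds are planted: Feb 21, 2008.
Germination occurs: Feb 21, 2008 + 6 days = Feb 27, 2008.
Fruit set is observed: Feb 27, 2008 + 5 days = Mar 3, 2008.
Comparing: harvest takes place on Apr 16, 2008 vs fruit set is observed on Mar 3, 2008. Earlier: fruit set is observed.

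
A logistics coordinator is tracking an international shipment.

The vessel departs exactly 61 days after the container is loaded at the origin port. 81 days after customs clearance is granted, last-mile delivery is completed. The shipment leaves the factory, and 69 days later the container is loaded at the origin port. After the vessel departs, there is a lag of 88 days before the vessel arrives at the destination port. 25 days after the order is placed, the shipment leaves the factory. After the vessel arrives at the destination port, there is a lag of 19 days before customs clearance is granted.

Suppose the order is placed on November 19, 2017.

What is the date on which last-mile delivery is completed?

The order is placed: Nov 19, 2017.
The shipment leaves the factory: Nov 19, 2017 + 25 days = Dec 14, 2017.
The container is loaded at the origin port: Dec 14, 2017 + 69 days = Feb 21, 2018.
The vessel departs: Feb 21, 2018 + 61 days = Apr 23, 2018.
The vessel arrives at the destination port: Apr 23, 2018 + 88 days = Jul 20, 2018.
Customs clearance is granted: Jul 20, 2018 + 19 days = Aug 8, 2018.
Last-mile delivery is completed: Aug 8, 2018 + 81 days = Oct 28, 2018.

October 28, 2018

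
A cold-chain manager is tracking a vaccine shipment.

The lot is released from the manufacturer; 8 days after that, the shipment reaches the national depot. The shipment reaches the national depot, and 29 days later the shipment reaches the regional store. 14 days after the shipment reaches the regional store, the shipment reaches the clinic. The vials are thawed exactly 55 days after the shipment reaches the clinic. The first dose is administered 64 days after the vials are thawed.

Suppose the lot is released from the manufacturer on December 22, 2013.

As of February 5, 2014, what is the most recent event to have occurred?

The lot is released from the manufacturer: Dec 22, 2013.
The shipment reaches the national depot: Dec 22, 2013 + 8 days = Dec 30, 2013.
The shipment reaches the regional store: Dec 30, 2013 + 29 days = Jan 28, 2014.
The shipment reaches the clinic: Jan 28, 2014 + 14 days = Feb 11, 2014.
The vials are thawed: Feb 11, 2014 + 55 days = Apr 7, 2014.
The first dose is administered: Apr 7, 2014 + 64 days = Jun 10, 2014.
Feb 5, 2014 falls between when the shipment reaches the regional store (Jan 28, 2014) and when the shipment reaches the clinic (Feb 11, 2014).

The shipment reaches the regional store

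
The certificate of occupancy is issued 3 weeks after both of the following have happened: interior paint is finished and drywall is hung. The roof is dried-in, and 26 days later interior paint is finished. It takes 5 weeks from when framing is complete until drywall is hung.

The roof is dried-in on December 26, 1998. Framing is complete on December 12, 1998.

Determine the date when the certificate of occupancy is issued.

February 11, 1999

The roof is dried-in: Dec 26, 1998.
Interior paint is finished: Dec 26, 1998 + 26 days = Jan 21, 1999.
Framing is complete: Dec 12, 1998.
Drywall is hung: Dec 12, 1998 + 5 weeks = Jan 16, 1999.
Both prerequisites met — interior paint is finished (Jan 21, 1999), drywall is hung (Jan 16, 1999); the later is Jan 21, 1999.
The certificate of occupancy is issued: Jan 21, 1999 + 3 weeks = Feb 11, 1999.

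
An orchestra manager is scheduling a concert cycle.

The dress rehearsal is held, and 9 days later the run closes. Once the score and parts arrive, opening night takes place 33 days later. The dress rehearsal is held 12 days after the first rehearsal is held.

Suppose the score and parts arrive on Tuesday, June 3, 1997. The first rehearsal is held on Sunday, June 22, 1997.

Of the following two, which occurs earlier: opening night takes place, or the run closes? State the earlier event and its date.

The score and parts arrive: Jun 3, 1997.
Opening night takes place: Jun 3, 1997 + 33 days = Jul 6, 1997.
The first rehearsal is held: Jun 22, 1997.
The dress rehearsal is held: Jun 22, 1997 + 12 days = Jul 4, 1997.
The run closes: Jul 4, 1997 + 9 days = Jul 13, 1997.
Comparing: opening night takes place on Jul 6, 1997 vs the run closes on Jul 13, 1997. Earlier: opening night takes place.

Opening night takes place — Sunday, July 6, 1997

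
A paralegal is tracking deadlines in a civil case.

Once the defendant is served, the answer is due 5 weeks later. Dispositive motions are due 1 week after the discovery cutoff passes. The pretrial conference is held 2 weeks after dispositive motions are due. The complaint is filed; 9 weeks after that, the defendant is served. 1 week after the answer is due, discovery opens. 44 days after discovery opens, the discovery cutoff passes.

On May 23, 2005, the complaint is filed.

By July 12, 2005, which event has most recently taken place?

The complaint is filed: May 23, 2005.
The defendant is served: May 23, 2005 + 9 weeks = Jul 25, 2005.
The answer is due: Jul 25, 2005 + 5 weeks = Aug 29, 2005.
Discovery opens: Aug 29, 2005 + 1 week = Sep 5, 2005.
The discovery cutoff passes: Sep 5, 2005 + 44 days = Oct 19, 2005.
Dispositive motions are due: Oct 19, 2005 + 1 week = Oct 26, 2005.
The pretrial conference is held: Oct 26, 2005 + 2 weeks = Nov 9, 2005.
Jul 12, 2005 falls between when the complaint is filed (May 23, 2005) and when the defendant is served (Jul 25, 2005).

The complaint is filed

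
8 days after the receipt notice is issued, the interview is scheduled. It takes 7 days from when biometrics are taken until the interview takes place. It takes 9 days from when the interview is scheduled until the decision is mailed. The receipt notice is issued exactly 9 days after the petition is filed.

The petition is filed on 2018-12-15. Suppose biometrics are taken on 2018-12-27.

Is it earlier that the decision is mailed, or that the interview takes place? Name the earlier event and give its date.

The petition is filed: Dec 15, 2018.
The receipt notice is issued: Dec 15, 2018 + 9 days = Dec 24, 2018.
The interview is scheduled: Dec 24, 2018 + 8 days = Jan 1, 2019.
The decision is mailed: Jan 1, 2019 + 9 days = Jan 10, 2019.
Biometrics are taken: Dec 27, 2018.
The interview takes place: Dec 27, 2018 + 7 days = Jan 3, 2019.
Comparing: the decision is mailed on Jan 10, 2019 vs the interview takes place on Jan 3, 2019. Earlier: the interview takes place.

The interview takes place — 2019-01-03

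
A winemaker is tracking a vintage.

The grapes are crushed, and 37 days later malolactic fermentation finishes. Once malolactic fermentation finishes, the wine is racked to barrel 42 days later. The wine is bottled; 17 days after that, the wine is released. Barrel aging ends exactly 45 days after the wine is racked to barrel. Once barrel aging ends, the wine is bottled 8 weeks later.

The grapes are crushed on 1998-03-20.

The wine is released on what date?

The grapes are crushed: Mar 20, 1998.
Malolactic fermentation finishes: Mar 20, 1998 + 37 days = Apr 26, 1998.
The wine is racked to barrel: Apr 26, 1998 + 42 days = Jun 7, 1998.
Barrel aging ends: Jun 7, 1998 + 45 days = Jul 22, 1998.
The wine is bottled: Jul 22, 1998 + 8 weeks = Sep 16, 1998.
The wine is released: Sep 16, 1998 + 17 days = Oct 3, 1998.

1998-10-03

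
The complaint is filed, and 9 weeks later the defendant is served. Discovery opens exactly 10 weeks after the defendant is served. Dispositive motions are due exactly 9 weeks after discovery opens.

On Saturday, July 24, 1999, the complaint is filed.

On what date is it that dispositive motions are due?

Saturday, February 5, 2000

The complaint is filed: Jul 24, 1999.
The defendant is served: Jul 24, 1999 + 9 weeks = Sep 25, 1999.
Discovery opens: Sep 25, 1999 + 10 weeks = Dec 4, 1999.
Dispositive motions are due: Dec 4, 1999 + 9 weeks = Feb 5, 2000.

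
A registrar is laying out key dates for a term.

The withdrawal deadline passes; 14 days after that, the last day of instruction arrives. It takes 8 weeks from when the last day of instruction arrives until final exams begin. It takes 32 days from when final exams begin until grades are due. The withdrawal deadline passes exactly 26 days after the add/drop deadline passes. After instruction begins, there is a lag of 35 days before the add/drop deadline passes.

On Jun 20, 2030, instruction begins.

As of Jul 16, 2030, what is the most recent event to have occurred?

Instruction begins

Instruction begins: Jun 20, 2030.
The add/drop deadline passes: Jun 20, 2030 + 35 days = Jul 25, 2030.
The withdrawal deadline passes: Jul 25, 2030 + 26 days = Aug 20, 2030.
The last day of instruction arrives: Aug 20, 2030 + 14 days = Sep 3, 2030.
Final exams begin: Sep 3, 2030 + 8 weeks = Oct 29, 2030.
Grades are due: Oct 29, 2030 + 32 days = Nov 30, 2030.
Jul 16, 2030 falls between when instruction begins (Jun 20, 2030) and when the add/drop deadline passes (Jul 25, 2030).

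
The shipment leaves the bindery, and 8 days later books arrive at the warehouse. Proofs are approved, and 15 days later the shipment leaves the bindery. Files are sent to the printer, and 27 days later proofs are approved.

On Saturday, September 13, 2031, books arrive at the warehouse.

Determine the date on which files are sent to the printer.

Friday, July 25, 2031

Books arrive at the warehouse: Sep 13, 2031.
The shipment leaves the bindery: Sep 13, 2031 − 8 days = Sep 5, 2031.
Proofs are approved: Sep 5, 2031 − 15 days = Aug 21, 2031.
Files are sent to the printer: Aug 21, 2031 − 27 days = Jul 25, 2031.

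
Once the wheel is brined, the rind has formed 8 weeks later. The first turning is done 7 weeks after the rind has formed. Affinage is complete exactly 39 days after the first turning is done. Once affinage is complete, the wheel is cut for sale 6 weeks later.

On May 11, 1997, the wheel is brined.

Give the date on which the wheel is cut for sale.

Nov 13, 1997

The wheel is brined: May 11, 1997.
The rind has formed: May 11, 1997 + 8 weeks = Jul 6, 1997.
The first turning is done: Jul 6, 1997 + 7 weeks = Aug 24, 1997.
Affinage is complete: Aug 24, 1997 + 39 days = Oct 2, 1997.
The wheel is cut for sale: Oct 2, 1997 + 6 weeks = Nov 13, 1997.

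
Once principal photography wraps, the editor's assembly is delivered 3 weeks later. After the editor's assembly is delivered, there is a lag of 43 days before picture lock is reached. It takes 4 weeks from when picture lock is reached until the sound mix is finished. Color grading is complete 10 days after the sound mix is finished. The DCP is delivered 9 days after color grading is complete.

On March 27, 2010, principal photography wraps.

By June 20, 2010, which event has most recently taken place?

Principal photography wraps: Mar 27, 2010.
The editor's assembly is delivered: Mar 27, 2010 + 3 weeks = Apr 17, 2010.
Picture lock is reached: Apr 17, 2010 + 43 days = May 30, 2010.
The sound mix is finished: May 30, 2010 + 4 weeks = Jun 27, 2010.
Color grading is complete: Jun 27, 2010 + 10 days = Jul 7, 2010.
The DCP is delivered: Jul 7, 2010 + 9 days = Jul 16, 2010.
Jun 20, 2010 falls between when picture lock is reached (May 30, 2010) and when the sound mix is finished (Jun 27, 2010).

Picture lock is reached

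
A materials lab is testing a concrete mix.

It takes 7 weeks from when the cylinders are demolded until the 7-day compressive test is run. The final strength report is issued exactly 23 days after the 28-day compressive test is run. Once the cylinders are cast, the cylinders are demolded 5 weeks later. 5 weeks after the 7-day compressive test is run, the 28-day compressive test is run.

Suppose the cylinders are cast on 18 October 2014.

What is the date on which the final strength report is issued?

The cylinders are cast: Oct 18, 2014.
The cylinders are demolded: Oct 18, 2014 + 5 weeks = Nov 22, 2014.
The 7-day compressive test is run: Nov 22, 2014 + 7 weeks = Jan 10, 2015.
The 28-day compressive test is run: Jan 10, 2015 + 5 weeks = Feb 14, 2015.
The final strength report is issued: Feb 14, 2015 + 23 days = Mar 9, 2015.

9 March 2015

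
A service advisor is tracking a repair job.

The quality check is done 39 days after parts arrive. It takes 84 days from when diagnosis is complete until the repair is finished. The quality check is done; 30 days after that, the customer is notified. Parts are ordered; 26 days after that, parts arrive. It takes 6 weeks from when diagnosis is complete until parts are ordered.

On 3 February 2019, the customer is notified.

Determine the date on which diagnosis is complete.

The customer is notified: Feb 3, 2019.
The quality check is done: Feb 3, 2019 − 30 days = Jan 4, 2019.
Parts arrive: Jan 4, 2019 − 39 days = Nov 26, 2018.
Parts are ordered: Nov 26, 2018 − 26 days = Oct 31, 2018.
Diagnosis is complete: Oct 31, 2018 − 6 weeks = Sep 19, 2018.

19 September 2018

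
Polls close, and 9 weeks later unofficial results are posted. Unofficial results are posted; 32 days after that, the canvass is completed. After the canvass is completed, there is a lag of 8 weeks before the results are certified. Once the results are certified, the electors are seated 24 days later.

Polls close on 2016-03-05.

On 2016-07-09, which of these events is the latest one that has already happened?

Polls close: Mar 5, 2016.
Unofficial results are posted: Mar 5, 2016 + 9 weeks = May 7, 2016.
The canvass is completed: May 7, 2016 + 32 days = Jun 8, 2016.
The results are certified: Jun 8, 2016 + 8 weeks = Aug 3, 2016.
The electors are seated: Aug 3, 2016 + 24 days = Aug 27, 2016.
Jul 9, 2016 falls between when the canvass is completed (Jun 8, 2016) and when the results are certified (Aug 3, 2016).

The canvass is completed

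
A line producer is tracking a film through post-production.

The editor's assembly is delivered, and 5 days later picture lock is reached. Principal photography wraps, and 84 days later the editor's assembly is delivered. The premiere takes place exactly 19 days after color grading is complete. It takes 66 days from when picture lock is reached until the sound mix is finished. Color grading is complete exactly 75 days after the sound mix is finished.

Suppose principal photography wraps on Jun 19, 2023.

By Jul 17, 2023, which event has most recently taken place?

Principal photography wraps: Jun 19, 2023.
The editor's assembly is delivered: Jun 19, 2023 + 84 days = Sep 11, 2023.
Picture lock is reached: Sep 11, 2023 + 5 days = Sep 16, 2023.
The sound mix is finished: Sep 16, 2023 + 66 days = Nov 21, 2023.
Color grading is complete: Nov 21, 2023 + 75 days = Feb 4, 2024.
The premiere takes place: Feb 4, 2024 + 19 days = Feb 23, 2024.
Jul 17, 2023 falls between when principal photography wraps (Jun 19, 2023) and when the editor's assembly is delivered (Sep 11, 2023).

Principal photography wraps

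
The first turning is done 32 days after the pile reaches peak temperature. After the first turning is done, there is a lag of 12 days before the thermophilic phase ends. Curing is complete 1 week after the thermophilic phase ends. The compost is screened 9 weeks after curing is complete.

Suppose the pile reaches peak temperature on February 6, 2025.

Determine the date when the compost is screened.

The pile reaches peak temperature: Feb 6, 2025.
The first turning is done: Feb 6, 2025 + 32 days = Mar 10, 2025.
The thermophilic phase ends: Mar 10, 2025 + 12 days = Mar 22, 2025.
Curing is complete: Mar 22, 2025 + 1 week = Mar 29, 2025.
The compost is screened: Mar 29, 2025 + 9 weeks = May 31, 2025.

May 31, 2025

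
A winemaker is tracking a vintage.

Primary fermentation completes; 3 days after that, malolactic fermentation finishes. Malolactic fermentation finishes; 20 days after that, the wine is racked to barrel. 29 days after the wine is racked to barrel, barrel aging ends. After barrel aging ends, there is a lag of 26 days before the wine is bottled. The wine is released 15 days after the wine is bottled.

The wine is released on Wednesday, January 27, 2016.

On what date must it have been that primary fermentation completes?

Monday, October 26, 2015

The wine is released: Jan 27, 2016.
The wine is bottled: Jan 27, 2016 − 15 days = Jan 12, 2016.
Barrel aging ends: Jan 12, 2016 − 26 days = Dec 17, 2015.
The wine is racked to barrel: Dec 17, 2015 − 29 days = Nov 18, 2015.
Malolactic fermentation finishes: Nov 18, 2015 − 20 days = Oct 29, 2015.
Primary fermentation completes: Oct 29, 2015 − 3 days = Oct 26, 2015.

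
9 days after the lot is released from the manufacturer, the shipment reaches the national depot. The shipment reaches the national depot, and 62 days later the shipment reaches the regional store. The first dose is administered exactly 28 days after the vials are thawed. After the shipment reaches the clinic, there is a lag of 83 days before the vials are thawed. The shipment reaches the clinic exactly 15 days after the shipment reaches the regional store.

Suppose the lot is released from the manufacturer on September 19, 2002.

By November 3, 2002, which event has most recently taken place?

The shipment reaches the national depot

The lot is released from the manufacturer: Sep 19, 2002.
The shipment reaches the national depot: Sep 19, 2002 + 9 days = Sep 28, 2002.
The shipment reaches the regional store: Sep 28, 2002 + 62 days = Nov 29, 2002.
The shipment reaches the clinic: Nov 29, 2002 + 15 days = Dec 14, 2002.
The vials are thawed: Dec 14, 2002 + 83 days = Mar 7, 2003.
The first dose is administered: Mar 7, 2003 + 28 days = Apr 4, 2003.
Nov 3, 2002 falls between when the shipment reaches the national depot (Sep 28, 2002) and when the shipment reaches the regional store (Nov 29, 2002).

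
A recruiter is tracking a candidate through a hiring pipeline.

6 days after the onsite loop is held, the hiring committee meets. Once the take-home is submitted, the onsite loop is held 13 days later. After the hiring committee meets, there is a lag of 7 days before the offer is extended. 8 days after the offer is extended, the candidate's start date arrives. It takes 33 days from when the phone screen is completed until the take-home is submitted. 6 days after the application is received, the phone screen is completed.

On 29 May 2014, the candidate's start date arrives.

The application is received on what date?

17 March 2014

The candidate's start date arrives: May 29, 2014.
The offer is extended: May 29, 2014 − 8 days = May 21, 2014.
The hiring committee meets: May 21, 2014 − 7 days = May 14, 2014.
The onsite loop is held: May 14, 2014 − 6 days = May 8, 2014.
The take-home is submitted: May 8, 2014 − 13 days = Apr 25, 2014.
The phone screen is completed: Apr 25, 2014 − 33 days = Mar 23, 2014.
The application is received: Mar 23, 2014 − 6 days = Mar 17, 2014.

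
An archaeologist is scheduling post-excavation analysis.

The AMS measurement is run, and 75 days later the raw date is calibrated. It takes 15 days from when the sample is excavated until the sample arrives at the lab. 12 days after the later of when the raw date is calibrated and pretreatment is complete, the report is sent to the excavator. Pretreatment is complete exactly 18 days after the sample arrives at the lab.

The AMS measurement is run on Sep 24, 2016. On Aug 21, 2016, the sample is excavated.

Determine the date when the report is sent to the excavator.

Dec 20, 2016

The AMS measurement is run: Sep 24, 2016.
The raw date is calibrated: Sep 24, 2016 + 75 days = Dec 8, 2016.
The sample is excavated: Aug 21, 2016.
The sample arrives at the lab: Aug 21, 2016 + 15 days = Sep 5, 2016.
Pretreatment is complete: Sep 5, 2016 + 18 days = Sep 23, 2016.
Both prerequisites met — the raw date is calibrated (Dec 8, 2016), pretreatment is complete (Sep 23, 2016); the later is Dec 8, 2016.
The report is sent to the excavator: Dec 8, 2016 + 12 days = Dec 20, 2016.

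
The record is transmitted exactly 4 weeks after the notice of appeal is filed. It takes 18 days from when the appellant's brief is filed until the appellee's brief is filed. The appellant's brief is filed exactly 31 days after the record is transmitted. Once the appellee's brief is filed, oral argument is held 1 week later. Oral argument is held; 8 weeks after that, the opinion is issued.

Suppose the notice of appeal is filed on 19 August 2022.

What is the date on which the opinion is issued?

6 January 2023

The notice of appeal is filed: Aug 19, 2022.
The record is transmitted: Aug 19, 2022 + 4 weeks = Sep 16, 2022.
The appellant's brief is filed: Sep 16, 2022 + 31 days = Oct 17, 2022.
The appellee's brief is filed: Oct 17, 2022 + 18 days = Nov 4, 2022.
Oral argument is held: Nov 4, 2022 + 1 week = Nov 11, 2022.
The opinion is issued: Nov 11, 2022 + 8 weeks = Jan 6, 2023.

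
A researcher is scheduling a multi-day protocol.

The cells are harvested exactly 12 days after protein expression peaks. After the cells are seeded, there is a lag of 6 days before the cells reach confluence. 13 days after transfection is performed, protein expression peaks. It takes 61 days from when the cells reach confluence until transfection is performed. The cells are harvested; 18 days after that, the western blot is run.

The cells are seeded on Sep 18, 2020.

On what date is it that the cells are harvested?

The cells are seeded: Sep 18, 2020.
The cells reach confluence: Sep 18, 2020 + 6 days = Sep 24, 2020.
Transfection is performed: Sep 24, 2020 + 61 days = Nov 24, 2020.
Protein expression peaks: Nov 24, 2020 + 13 days = Dec 7, 2020.
The cells are harvested: Dec 7, 2020 + 12 days = Dec 19, 2020.

Dec 19, 2020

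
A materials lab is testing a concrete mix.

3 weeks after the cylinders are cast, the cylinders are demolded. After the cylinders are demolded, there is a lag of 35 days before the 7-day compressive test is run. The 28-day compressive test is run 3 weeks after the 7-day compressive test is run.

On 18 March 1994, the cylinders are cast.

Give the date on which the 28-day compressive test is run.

The cylinders are cast: Mar 18, 1994.
The cylinders are demolded: Mar 18, 1994 + 3 weeks = Apr 8, 1994.
The 7-day compressive test is run: Apr 8, 1994 + 35 days = May 13, 1994.
The 28-day compressive test is run: May 13, 1994 + 3 weeks = Jun 3, 1994.

3 June 1994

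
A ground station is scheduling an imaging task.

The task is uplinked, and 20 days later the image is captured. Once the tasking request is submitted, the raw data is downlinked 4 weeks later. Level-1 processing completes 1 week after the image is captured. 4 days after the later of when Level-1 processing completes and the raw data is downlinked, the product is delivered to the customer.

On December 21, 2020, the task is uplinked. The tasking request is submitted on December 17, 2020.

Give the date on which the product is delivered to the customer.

The task is uplinked: Dec 21, 2020.
The image is captured: Dec 21, 2020 + 20 days = Jan 10, 2021.
Level-1 processing completes: Jan 10, 2021 + 1 week = Jan 17, 2021.
The tasking request is submitted: Dec 17, 2020.
The raw data is downlinked: Dec 17, 2020 + 4 weeks = Jan 14, 2021.
Both prerequisites met — Level-1 processing completes (Jan 17, 2021), the raw data is downlinked (Jan 14, 2021); the later is Jan 17, 2021.
The product is delivered to the customer: Jan 17, 2021 + 4 days = Jan 21, 2021.

January 21, 2021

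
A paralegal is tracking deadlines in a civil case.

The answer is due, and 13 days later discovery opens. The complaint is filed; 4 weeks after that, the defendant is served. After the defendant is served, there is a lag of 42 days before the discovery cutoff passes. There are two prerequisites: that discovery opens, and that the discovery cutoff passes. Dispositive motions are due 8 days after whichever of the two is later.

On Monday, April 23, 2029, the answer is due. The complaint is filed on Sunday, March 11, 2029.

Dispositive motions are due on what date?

Monday, May 28, 2029

The answer is due: Apr 23, 2029.
Discovery opens: Apr 23, 2029 + 13 days = May 6, 2029.
The complaint is filed: Mar 11, 2029.
The defendant is served: Mar 11, 2029 + 4 weeks = Apr 8, 2029.
The discovery cutoff passes: Apr 8, 2029 + 42 days = May 20, 2029.
Both prerequisites met — discovery opens (May 6, 2029), the discovery cutoff passes (May 20, 2029); the later is May 20, 2029.
Dispositive motions are due: May 20, 2029 + 8 days = May 28, 2029.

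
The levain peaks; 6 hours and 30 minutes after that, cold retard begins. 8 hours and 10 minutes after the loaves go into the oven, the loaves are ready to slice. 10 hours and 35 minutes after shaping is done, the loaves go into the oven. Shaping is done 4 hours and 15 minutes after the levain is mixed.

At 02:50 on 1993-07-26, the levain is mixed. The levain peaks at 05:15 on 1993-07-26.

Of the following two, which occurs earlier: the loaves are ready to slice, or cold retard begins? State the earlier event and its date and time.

Cold retard begins — 11:45 on 1993-07-26

The levain is mixed: 02:50 Jul 26, 1993.
Shaping is done: 02:50 Jul 26, 1993 + 4h15m = 07:05 Jul 26, 1993.
The loaves go into the oven: 07:05 Jul 26, 1993 + 10h35m = 17:40 Jul 26, 1993.
The loaves are ready to slice: 17:40 Jul 26, 1993 + 8h10m = 01:50 Jul 27, 1993.
The levain peaks: 05:15 Jul 26, 1993.
Cold retard begins: 05:15 Jul 26, 1993 + 6h30m = 11:45 Jul 26, 1993.
Comparing: the loaves are ready to slice at 01:50 Jul 27, 1993 vs cold retard begins at 11:45 Jul 26, 1993. Earlier: cold retard begins.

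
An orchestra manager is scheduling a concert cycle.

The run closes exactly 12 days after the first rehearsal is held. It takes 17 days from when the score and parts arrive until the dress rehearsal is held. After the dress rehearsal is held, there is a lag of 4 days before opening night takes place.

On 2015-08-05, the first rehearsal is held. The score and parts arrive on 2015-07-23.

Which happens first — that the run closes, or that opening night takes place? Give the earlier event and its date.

Opening night takes place — 2015-08-13

The first rehearsal is held: Aug 5, 2015.
The run closes: Aug 5, 2015 + 12 days = Aug 17, 2015.
The score and parts arrive: Jul 23, 2015.
The dress rehearsal is held: Jul 23, 2015 + 17 days = Aug 9, 2015.
Opening night takes place: Aug 9, 2015 + 4 days = Aug 13, 2015.
Comparing: the run closes on Aug 17, 2015 vs opening night takes place on Aug 13, 2015. Earlier: opening night takes place.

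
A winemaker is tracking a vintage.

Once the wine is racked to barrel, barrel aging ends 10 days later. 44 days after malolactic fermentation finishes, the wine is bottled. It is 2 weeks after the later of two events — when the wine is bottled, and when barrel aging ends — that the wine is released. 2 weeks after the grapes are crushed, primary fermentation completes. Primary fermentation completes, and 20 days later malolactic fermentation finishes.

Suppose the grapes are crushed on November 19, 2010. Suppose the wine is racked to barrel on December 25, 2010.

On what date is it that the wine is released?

The grapes are crushed: Nov 19, 2010.
Primary fermentation completes: Nov 19, 2010 + 2 weeks = Dec 3, 2010.
Malolactic fermentation finishes: Dec 3, 2010 + 20 days = Dec 23, 2010.
The wine is bottled: Dec 23, 2010 + 44 days = Feb 5, 2011.
The wine is racked to barrel: Dec 25, 2010.
Barrel aging ends: Dec 25, 2010 + 10 days = Jan 4, 2011.
Both prerequisites met — the wine is bottled (Feb 5, 2011), barrel aging ends (Jan 4, 2011); the later is Feb 5, 2011.
The wine is released: Feb 5, 2011 + 2 weeks = Feb 19, 2011.

February 19, 2011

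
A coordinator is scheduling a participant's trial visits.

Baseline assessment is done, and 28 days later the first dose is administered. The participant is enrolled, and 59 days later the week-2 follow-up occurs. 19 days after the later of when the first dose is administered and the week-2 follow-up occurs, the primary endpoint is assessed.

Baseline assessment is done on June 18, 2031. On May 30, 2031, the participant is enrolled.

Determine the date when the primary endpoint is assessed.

August 16, 2031

Baseline assessment is done: Jun 18, 2031.
The first dose is administered: Jun 18, 2031 + 28 days = Jul 16, 2031.
The participant is enrolled: May 30, 2031.
The week-2 follow-up occurs: May 30, 2031 + 59 days = Jul 28, 2031.
Both prerequisites met — the first dose is administered (Jul 16, 2031), the week-2 follow-up occurs (Jul 28, 2031); the later is Jul 28, 2031.
The primary endpoint is assessed: Jul 28, 2031 + 19 days = Aug 16, 2031.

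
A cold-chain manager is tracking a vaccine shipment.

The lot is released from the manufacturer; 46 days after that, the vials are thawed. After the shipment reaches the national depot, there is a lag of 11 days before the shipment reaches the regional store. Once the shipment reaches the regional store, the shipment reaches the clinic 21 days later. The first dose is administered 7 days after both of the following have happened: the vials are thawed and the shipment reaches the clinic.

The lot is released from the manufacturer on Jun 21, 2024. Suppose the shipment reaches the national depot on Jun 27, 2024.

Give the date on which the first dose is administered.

The lot is released from the manufacturer: Jun 21, 2024.
The vials are thawed: Jun 21, 2024 + 46 days = Aug 6, 2024.
The shipment reaches the national depot: Jun 27, 2024.
The shipment reaches the regional store: Jun 27, 2024 + 11 days = Jul 8, 2024.
The shipment reaches the clinic: Jul 8, 2024 + 21 days = Jul 29, 2024.
Both prerequisites met — the vials are thawed (Aug 6, 2024), the shipment reaches the clinic (Jul 29, 2024); the later is Aug 6, 2024.
The first dose is administered: Aug 6, 2024 + 7 days = Aug 13, 2024.

Aug 13, 2024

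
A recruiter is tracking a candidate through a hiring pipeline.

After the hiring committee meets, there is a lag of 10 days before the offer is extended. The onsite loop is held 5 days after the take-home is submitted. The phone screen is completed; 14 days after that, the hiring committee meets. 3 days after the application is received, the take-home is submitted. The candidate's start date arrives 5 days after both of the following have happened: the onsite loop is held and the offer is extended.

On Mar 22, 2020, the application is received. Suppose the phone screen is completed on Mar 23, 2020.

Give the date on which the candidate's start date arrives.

Apr 21, 2020

The application is received: Mar 22, 2020.
The take-home is submitted: Mar 22, 2020 + 3 days = Mar 25, 2020.
The onsite loop is held: Mar 25, 2020 + 5 days = Mar 30, 2020.
The phone screen is completed: Mar 23, 2020.
The hiring committee meets: Mar 23, 2020 + 14 days = Apr 6, 2020.
The offer is extended: Apr 6, 2020 + 10 days = Apr 16, 2020.
Both prerequisites met — the onsite loop is held (Mar 30, 2020), the offer is extended (Apr 16, 2020); the later is Apr 16, 2020.
The candidate's start date arrives: Apr 16, 2020 + 5 days = Apr 21, 2020.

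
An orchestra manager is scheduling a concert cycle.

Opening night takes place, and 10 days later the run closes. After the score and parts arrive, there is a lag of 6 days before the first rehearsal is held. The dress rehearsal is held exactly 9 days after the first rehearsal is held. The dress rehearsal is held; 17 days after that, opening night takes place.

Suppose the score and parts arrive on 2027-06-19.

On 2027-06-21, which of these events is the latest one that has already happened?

The score and parts arrive

The score and parts arrive: Jun 19, 2027.
The first rehearsal is held: Jun 19, 2027 + 6 days = Jun 25, 2027.
The dress rehearsal is held: Jun 25, 2027 + 9 days = Jul 4, 2027.
Opening night takes place: Jul 4, 2027 + 17 days = Jul 21, 2027.
The run closes: Jul 21, 2027 + 10 days = Jul 31, 2027.
Jun 21, 2027 falls between when the score and parts arrive (Jun 19, 2027) and when the first rehearsal is held (Jun 25, 2027).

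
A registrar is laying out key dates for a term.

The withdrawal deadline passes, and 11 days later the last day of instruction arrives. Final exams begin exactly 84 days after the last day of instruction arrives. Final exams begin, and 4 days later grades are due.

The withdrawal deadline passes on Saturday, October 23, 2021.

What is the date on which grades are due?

Sunday, January 30, 2022

The withdrawal deadline passes: Oct 23, 2021.
The last day of instruction arrives: Oct 23, 2021 + 11 days = Nov 3, 2021.
Final exams begin: Nov 3, 2021 + 84 days = Jan 26, 2022.
Grades are due: Jan 26, 2022 + 4 days = Jan 30, 2022.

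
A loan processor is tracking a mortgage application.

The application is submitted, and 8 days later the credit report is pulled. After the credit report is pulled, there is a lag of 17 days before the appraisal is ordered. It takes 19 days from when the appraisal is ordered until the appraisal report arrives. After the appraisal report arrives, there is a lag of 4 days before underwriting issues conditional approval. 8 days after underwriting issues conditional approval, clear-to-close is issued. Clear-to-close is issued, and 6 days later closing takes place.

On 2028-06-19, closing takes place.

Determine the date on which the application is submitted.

Closing takes place: Jun 19, 2028.
Clear-to-close is issued: Jun 19, 2028 − 6 days = Jun 13, 2028.
Underwriting issues conditional approval: Jun 13, 2028 − 8 days = Jun 5, 2028.
The appraisal report arrives: Jun 5, 2028 − 4 days = Jun 1, 2028.
The appraisal is ordered: Jun 1, 2028 − 19 days = May 13, 2028.
The credit report is pulled: May 13, 2028 − 17 days = Apr 26, 2028.
The application is submitted: Apr 26, 2028 − 8 days = Apr 18, 2028.

2028-04-18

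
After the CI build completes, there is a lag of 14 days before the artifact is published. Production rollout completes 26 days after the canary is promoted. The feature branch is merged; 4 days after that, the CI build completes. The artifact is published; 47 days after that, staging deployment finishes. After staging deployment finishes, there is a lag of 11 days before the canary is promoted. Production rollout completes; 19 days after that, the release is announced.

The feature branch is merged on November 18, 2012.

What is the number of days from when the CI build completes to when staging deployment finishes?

Causal path: the CI build completes → the artifact is published → staging deployment finishes.
Total delay along the path: 14 + 47 = 61 days.

61 days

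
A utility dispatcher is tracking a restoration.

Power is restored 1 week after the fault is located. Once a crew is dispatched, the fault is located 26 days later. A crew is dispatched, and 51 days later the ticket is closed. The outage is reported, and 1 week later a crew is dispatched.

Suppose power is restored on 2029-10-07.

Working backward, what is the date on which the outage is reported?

2029-08-28

Power is restored: Oct 7, 2029.
The fault is located: Oct 7, 2029 − 1 week = Sep 30, 2029.
A crew is dispatched: Sep 30, 2029 − 26 days = Sep 4, 2029.
The outage is reported: Sep 4, 2029 − 1 week = Aug 28, 2029.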